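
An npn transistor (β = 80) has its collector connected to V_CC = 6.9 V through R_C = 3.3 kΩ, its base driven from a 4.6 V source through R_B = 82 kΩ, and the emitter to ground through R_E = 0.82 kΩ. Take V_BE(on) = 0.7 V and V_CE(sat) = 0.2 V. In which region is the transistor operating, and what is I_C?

Assume active: I_B = (4.6 − 0.7)/(82 + 81×0.82) = 0.0263 mA, I_C = β·I_B = 2.1 mA.
Then V_CE = 6.9 − 2.1×3.3 − 2.13×0.82 = -1.78 V < 0.2 V — the active assumption fails.
Re-solve with V_CE = 0.2 V. KCL at the emitter: V_E/R_E = (V_BB−0.7−V_E)/R_B + (V_CC−0.2−V_E)/R_C, giving V_E = 1.35 V.
I_C = (V_CC − 0.2 − V_E)/R_C = (6.7 − 1.35)/3.3 = 1.62 mA.
Check: I_B = (3.9 − 1.35)/82 = 0.0311 mA, and β·I_B = 2.48 mA > I_C, confirming saturation.

saturation; I_C ≈ 1.6 mA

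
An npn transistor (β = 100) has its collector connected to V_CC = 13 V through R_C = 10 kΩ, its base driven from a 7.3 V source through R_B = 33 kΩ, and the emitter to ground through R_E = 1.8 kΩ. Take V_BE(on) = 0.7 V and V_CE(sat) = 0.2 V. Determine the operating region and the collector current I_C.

saturation; I_C ≈ 1.1 mA

Assume active: I_B = (7.3 − 0.7)/(33 + 101×1.8) = 0.0307 mA, I_C = β·I_B = 3.07 mA.
Then V_CE = 13 − 3.07×10 − 3.1×1.8 = -23.3 V < 0.2 V — the active assumption fails.
Re-solve with V_CE = 0.2 V. KCL at the emitter: V_E/R_E = (V_BB−0.7−V_E)/R_B + (V_CC−0.2−V_E)/R_C, giving V_E = 2.16 V.
I_C = (V_CC − 0.2 − V_E)/R_C = (12.8 − 2.16)/10 = 1.06 mA.
Check: I_B = (6.6 − 2.16)/33 = 0.135 mA, and β·I_B = 13.5 mA > I_C, confirming saturation.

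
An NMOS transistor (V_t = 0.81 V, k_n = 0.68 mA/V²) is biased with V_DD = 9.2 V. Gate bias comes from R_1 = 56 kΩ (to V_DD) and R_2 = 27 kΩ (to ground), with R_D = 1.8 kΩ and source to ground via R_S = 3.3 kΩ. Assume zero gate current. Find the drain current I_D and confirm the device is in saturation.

V_G = V_DD·R_2/(R_1+R_2) = 9.2×27/83 = 2.99 V.
Assume saturation: I_D = (k_n/2)(V_GS − V_t)² with V_GS = V_G − I_D·R_S = 2.99 − 3.3·I_D.
Substituting gives 3.7·I_D² − 5.9·I_D + 1.62 = 0, with roots I_D = 0.353 or 1.24 mA.
The root I_D = 1.24 mA gives V_GS = -1.1 V ≤ V_t, so take I_D = 0.353 mA.
Then V_GS = 1.83 V and V_DS = V_DD − I_D(R_D+R_S) = 9.2 − 0.353×5.1 = 7.4 V.
Saturation requires V_DS ≥ V_GS − V_t = 1.02 V; 7.4 ≥ 1.02 ✓.

I_D ≈ 0.35 mA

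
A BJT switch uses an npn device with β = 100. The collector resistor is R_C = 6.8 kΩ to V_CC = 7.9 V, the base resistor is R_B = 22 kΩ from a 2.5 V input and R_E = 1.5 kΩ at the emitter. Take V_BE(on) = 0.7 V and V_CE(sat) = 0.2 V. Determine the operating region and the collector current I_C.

Assume active: I_B = (2.5 − 0.7)/(22 + 101×1.5) = 0.0104 mA, I_C = β·I_B = 1.04 mA.
Then V_CE = 7.9 − 1.04×6.8 − 1.05×1.5 = -0.727 V < 0.2 V — the active assumption fails.
Re-solve with V_CE = 0.2 V. KCL at the emitter: V_E/R_E = (V_BB−0.7−V_E)/R_B + (V_CC−0.2−V_E)/R_C, giving V_E = 1.41 V.
I_C = (V_CC − 0.2 − V_E)/R_C = (7.7 − 1.41)/6.8 = 0.925 mA.
Check: I_B = (1.8 − 1.41)/22 = 0.0176 mA, and β·I_B = 1.76 mA > I_C, confirming saturation.

saturation; I_C ≈ 0.92 mA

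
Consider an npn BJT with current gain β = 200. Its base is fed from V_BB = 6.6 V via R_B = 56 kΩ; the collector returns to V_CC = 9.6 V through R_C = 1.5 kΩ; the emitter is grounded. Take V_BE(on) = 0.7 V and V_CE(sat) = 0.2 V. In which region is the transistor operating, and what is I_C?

Assume active: I_B = (6.6 − 0.7)/56 = 0.105 mA, giving I_C = β·I_B = 21.1 mA.
But then V_CE = 9.6 − 21.1×1.5 = -22 V < V_CE(sat) = 0.2 V — impossible in the active region.
So the transistor is saturated. With V_CE = 0.2 V, I_C = (V_CC − 0.2)/R_C = 9.4/1.5 = 6.27 mA.
Check: β·I_B = 21.1 mA > I_C = 6.27 mA, confirming saturation.

saturation; I_C ≈ 6.3 mA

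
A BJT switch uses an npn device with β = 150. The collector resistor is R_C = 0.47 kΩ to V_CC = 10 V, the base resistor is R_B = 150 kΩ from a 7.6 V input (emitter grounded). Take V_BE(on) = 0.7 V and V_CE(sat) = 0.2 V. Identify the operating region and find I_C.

Assume active. Base-emitter loop: I_B = (V_BB − V_BE)/R_B = (7.6 − 0.7)/150 = 0.046 mA.
I_C = β·I_B = 150×0.046 = 6.9 mA.
V_CE = V_CC − I_C·R_C = 10 − 6.9×0.47 = 6.76 V > V_CE(sat), so the active-region assumption holds.

active; I_C ≈ 6.9 mA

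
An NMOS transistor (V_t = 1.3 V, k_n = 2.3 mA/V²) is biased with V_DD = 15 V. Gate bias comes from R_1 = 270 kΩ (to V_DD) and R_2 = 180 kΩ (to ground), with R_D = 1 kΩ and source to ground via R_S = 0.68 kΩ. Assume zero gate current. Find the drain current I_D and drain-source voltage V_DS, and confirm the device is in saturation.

I_D ≈ 4.1 mA, V_DS ≈ 8.1 V

V_G = V_DD·R_2/(R_1+R_2) = 15×180/450 = 6 V.
Assume saturation: I_D = (k_n/2)(V_GS − V_t)² with V_GS = V_G − I_D·R_S = 6 − 0.68·I_D.
Substituting gives 0.532·I_D² − 8.35·I_D + 25.4 = 0, with roots I_D = 4.13 or 11.6 mA.
The root I_D = 11.6 mA gives V_GS = -1.87 V ≤ V_t, so take I_D = 4.13 mA.
Then V_GS = 3.19 V and V_DS = V_DD − I_D(R_D+R_S) = 15 − 4.13×1.68 = 8.07 V.
Saturation requires V_DS ≥ V_GS − V_t = 1.89 V; 8.07 ≥ 1.89 ✓.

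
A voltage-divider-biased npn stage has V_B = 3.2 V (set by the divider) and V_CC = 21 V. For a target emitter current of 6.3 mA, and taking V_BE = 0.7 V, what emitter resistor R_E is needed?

R_E ≈ 0.4 kΩ

V_E = V_B − V_BE = 3.2 − 0.7 = 2.5 V.
R_E = V_E / I_E = 2.5 / 6.3 = 0.397 kΩ.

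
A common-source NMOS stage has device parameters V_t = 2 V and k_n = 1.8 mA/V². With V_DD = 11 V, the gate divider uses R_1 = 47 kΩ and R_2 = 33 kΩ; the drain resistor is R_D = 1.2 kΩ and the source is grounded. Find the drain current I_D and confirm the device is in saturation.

V_G = V_DD·R_2/(R_1+R_2) = 11×33/80 = 4.54 V. With the source grounded, V_GS = V_G = 4.54 V.
Assume saturation: I_D = (k_n/2)(V_GS − V_t)² = (1.8/2)×(4.54 − 2)² = 0.9×2.54² = 5.8 mA.
V_DS = V_DD − I_D·R_D = 11 − 5.8×1.2 = 4.05 V.
Saturation requires V_DS ≥ V_GS − V_t = 2.54 V; 4.05 ≥ 2.54 ✓.

I_D ≈ 5.8 mA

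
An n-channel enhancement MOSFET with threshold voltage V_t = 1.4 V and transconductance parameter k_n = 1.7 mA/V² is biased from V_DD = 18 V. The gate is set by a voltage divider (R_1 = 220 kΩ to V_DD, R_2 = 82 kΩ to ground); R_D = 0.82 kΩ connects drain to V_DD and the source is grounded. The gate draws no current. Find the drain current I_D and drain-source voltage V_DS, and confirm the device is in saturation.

I_D ≈ 10 mA, V_DS ≈ 9.5 V

V_G = V_DD·R_2/(R_1+R_2) = 18×82/302 = 4.89 V. With the source grounded, V_GS = V_G = 4.89 V.
Assume saturation: I_D = (k_n/2)(V_GS − V_t)² = (1.7/2)×(4.89 − 1.4)² = 0.85×3.49² = 10.3 mA.
V_DS = V_DD − I_D·R_D = 18 − 10.3×0.82 = 9.52 V.
Saturation requires V_DS ≥ V_GS − V_t = 3.49 V; 9.52 ≥ 3.49 ✓.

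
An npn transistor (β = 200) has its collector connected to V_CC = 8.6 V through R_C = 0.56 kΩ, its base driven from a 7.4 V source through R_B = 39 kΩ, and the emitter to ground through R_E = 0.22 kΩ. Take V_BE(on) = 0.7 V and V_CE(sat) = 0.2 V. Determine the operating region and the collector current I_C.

saturation; I_C ≈ 11 mA

Assume active: I_B = (7.4 − 0.7)/(39 + 201×0.22) = 0.0805 mA, I_C = β·I_B = 16.1 mA.
Then V_CE = 8.6 − 16.1×0.56 − 16.2×0.22 = -3.98 V < 0.2 V — the active assumption fails.
Re-solve with V_CE = 0.2 V. KCL at the emitter: V_E/R_E = (V_BB−0.7−V_E)/R_B + (V_CC−0.2−V_E)/R_C, giving V_E = 2.39 V.
I_C = (V_CC − 0.2 − V_E)/R_C = (8.4 − 2.39)/0.56 = 10.7 mA.
Check: I_B = (6.7 − 2.39)/39 = 0.111 mA, and β·I_B = 22.1 mA > I_C, confirming saturation.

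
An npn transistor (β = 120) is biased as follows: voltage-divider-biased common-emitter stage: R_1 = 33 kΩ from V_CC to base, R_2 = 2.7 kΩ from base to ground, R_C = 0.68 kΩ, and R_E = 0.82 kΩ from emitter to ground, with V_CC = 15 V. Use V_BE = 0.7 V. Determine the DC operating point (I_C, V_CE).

Thevenize the base divider: V_Th = V_CC·R_2/(R_1+R_2) = 15×2.7/35.7 = 1.13 V, R_Th = R_1‖R_2 = 2.5 kΩ.
Base-emitter loop: V_Th = I_B·R_Th + V_BE + (β+1)I_B·R_E, so I_B = (1.13 − 0.7) / (2.5 + 121×0.82) = 0.00427 mA.
I_C = β·I_B = 120×0.00427 = 0.513 mA, and I_E = (β+1)I_B = 0.517 mA.
V_CE = V_CC − I_C·R_C − I_E·R_E = 15 − 0.513×0.68 − 0.517×0.82 = 14.2 V.
V_CE = 14.2 V > 0.2 V confirms active-region operation.

I_C ≈ 0.51 mA, V_CE ≈ 14 V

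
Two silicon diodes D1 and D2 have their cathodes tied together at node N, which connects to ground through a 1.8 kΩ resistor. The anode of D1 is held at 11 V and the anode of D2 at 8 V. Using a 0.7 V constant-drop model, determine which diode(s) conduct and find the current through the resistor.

Only D1 conducts; I_R ≈ 5.7 mA

Assume both conduct. Then node N would need to be at both 11−0.7 = 10.3 V and 8−0.7 = 7.3 V, which is impossible.
Assume only D1 conducts: V_N = 11 − 0.7 = 10.3 V, so I_R = 10.3/1.8 = 5.72 mA.
Check D2: its anode-to-cathode voltage is 8 − 10.3 = -2.3 V < 0.7 V, so it is off. The assumption is consistent.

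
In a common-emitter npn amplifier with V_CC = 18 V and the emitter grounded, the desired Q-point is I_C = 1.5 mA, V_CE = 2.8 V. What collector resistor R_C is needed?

R_C ≈ 10 kΩ

Collector loop: V_CC = I_C·R_C + V_CE.
R_C = (V_CC − V_CE)/I_C = (18 − 2.8)/1.5 = 10.1 kΩ.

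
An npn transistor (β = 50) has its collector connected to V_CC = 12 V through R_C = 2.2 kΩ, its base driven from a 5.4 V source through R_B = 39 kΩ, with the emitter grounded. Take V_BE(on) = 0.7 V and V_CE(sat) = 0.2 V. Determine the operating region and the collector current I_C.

saturation; I_C ≈ 5.4 mA

Assume active: I_B = (5.4 − 0.7)/39 = 0.121 mA, giving I_C = β·I_B = 6.03 mA.
But then V_CE = 12 − 6.03×2.2 = -1.26 V < V_CE(sat) = 0.2 V — impossible in the active region.
So the transistor is saturated. With V_CE = 0.2 V, I_C = (V_CC − 0.2)/R_C = 11.8/2.2 = 5.36 mA.
Check: β·I_B = 6.03 mA > I_C = 5.36 mA, confirming saturation.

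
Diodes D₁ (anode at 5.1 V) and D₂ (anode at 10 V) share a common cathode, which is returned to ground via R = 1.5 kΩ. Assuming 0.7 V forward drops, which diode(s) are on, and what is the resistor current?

Assume both conduct. Then node N would need to be at both 5.1−0.7 = 4.4 V and 10−0.7 = 9.3 V, which is impossible.
Assume only D₂ conducts: V_N = 10 − 0.7 = 9.3 V, so I_R = 9.3/1.5 = 6.2 mA.
Check D₁: its anode-to-cathode voltage is 5.1 − 9.3 = -4.2 V < 0.7 V, so it is off. The assumption is consistent.

Only D₂ conducts; I_R ≈ 6.2 mA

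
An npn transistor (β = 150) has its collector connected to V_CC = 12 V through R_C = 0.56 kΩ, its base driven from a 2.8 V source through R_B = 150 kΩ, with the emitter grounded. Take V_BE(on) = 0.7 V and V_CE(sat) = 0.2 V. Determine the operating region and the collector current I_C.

active; I_C ≈ 2.1 mA

Assume active. Base-emitter loop: I_B = (V_BB − V_BE)/R_B = (2.8 − 0.7)/150 = 0.014 mA.
I_C = β·I_B = 150×0.014 = 2.1 mA.
V_CE = V_CC − I_C·R_C = 12 − 2.1×0.56 = 10.8 V > V_CE(sat), so the active-region assumption holds.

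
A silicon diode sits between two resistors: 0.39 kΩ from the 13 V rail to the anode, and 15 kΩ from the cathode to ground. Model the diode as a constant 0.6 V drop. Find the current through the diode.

I ≈ 0.81 mA

The two resistors are in series with the diode, so KVL gives 13 = I·0.39 + 0.6 + I·15.
I = (13 − 0.6) / (0.39 + 15) kΩ = 12.4 / 15.4 = 0.806 mA.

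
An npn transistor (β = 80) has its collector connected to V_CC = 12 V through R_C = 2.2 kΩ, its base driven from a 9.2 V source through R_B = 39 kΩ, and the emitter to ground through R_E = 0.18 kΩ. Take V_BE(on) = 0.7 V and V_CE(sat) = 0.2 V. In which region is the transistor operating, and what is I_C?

Assume active: I_B = (9.2 − 0.7)/(39 + 81×0.18) = 0.159 mA, I_C = β·I_B = 12.7 mA.
Then V_CE = 12 − 12.7×2.2 − 12.8×0.18 = -18.2 V < 0.2 V — the active assumption fails.
Re-solve with V_CE = 0.2 V. KCL at the emitter: V_E/R_E = (V_BB−0.7−V_E)/R_B + (V_CC−0.2−V_E)/R_C, giving V_E = 0.925 V.
I_C = (V_CC − 0.2 − V_E)/R_C = (11.8 − 0.925)/2.2 = 4.94 mA.
Check: I_B = (8.5 − 0.925)/39 = 0.194 mA, and β·I_B = 15.5 mA > I_C, confirming saturation.

saturation; I_C ≈ 4.9 mA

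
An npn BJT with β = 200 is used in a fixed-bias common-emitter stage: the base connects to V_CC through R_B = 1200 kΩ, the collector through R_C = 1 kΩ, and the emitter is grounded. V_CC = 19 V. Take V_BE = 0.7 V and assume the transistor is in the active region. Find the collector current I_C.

I_C ≈ 3.1 mA

Base loop: V_CC = I_B·R_B + V_BE, so I_B = (19 − 0.7)/1200 kΩ = 0.0153 mA.
In the active region I_C = β·I_B = 200 × 0.0153 = 3.05 mA.
Collector loop: V_CE = V_CC − I_C·R_C = 19 − 3.05×1 = 15.9 V.
Since V_CE = 15.9 V > V_CE(sat) ≈ 0.2 V, the transistor is in the active region as assumed.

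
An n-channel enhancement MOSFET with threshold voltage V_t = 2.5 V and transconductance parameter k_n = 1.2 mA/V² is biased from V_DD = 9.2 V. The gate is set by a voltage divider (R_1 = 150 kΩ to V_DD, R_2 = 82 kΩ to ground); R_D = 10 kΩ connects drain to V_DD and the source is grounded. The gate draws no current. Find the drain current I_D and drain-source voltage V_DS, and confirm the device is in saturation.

V_G = V_DD·R_2/(R_1+R_2) = 9.2×82/232 = 3.25 V. With the source grounded, V_GS = V_G = 3.25 V.
Assume saturation: I_D = (k_n/2)(V_GS − V_t)² = (1.2/2)×(3.25 − 2.5)² = 0.6×0.752² = 0.339 mA.
V_DS = V_DD − I_D·R_D = 9.2 − 0.339×10 = 5.81 V.
Saturation requires V_DS ≥ V_GS − V_t = 0.752 V; 5.81 ≥ 0.752 ✓.

I_D ≈ 0.34 mA, V_DS ≈ 5.8 V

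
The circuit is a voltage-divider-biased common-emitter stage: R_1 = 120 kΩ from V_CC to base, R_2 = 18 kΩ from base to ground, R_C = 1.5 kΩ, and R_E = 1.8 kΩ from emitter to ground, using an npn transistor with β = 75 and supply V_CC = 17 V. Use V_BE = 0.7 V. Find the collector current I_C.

I_C ≈ 0.75 mA

Thevenize the base divider: V_Th = V_CC·R_2/(R_1+R_2) = 17×18/138 = 2.22 V, R_Th = R_1‖R_2 = 15.7 kΩ.
Base-emitter loop: V_Th = I_B·R_Th + V_BE + (β+1)I_B·R_E, so I_B = (2.22 − 0.7) / (15.7 + 76×1.8) = 0.00995 mA.
I_C = β·I_B = 75×0.00995 = 0.746 mA, and I_E = (β+1)I_B = 0.756 mA.
V_CE = V_CC − I_C·R_C − I_E·R_E = 17 − 0.746×1.5 − 0.756×1.8 = 14.5 V.
V_CE = 14.5 V > 0.2 V confirms active-region operation.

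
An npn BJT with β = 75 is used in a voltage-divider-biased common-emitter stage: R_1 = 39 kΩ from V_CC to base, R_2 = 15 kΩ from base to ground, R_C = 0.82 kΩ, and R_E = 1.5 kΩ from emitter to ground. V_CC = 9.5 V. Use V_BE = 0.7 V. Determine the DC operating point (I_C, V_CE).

I_C ≈ 1.2 mA, V_CE ≈ 6.8 V

Thevenize the base divider: V_Th = V_CC·R_2/(R_1+R_2) = 9.5×15/54 = 2.64 V, R_Th = R_1‖R_2 = 10.8 kΩ.
Base-emitter loop: V_Th = I_B·R_Th + V_BE + (β+1)I_B·R_E, so I_B = (2.64 − 0.7) / (10.8 + 76×1.5) = 0.0155 mA.
I_C = β·I_B = 75×0.0155 = 1.16 mA, and I_E = (β+1)I_B = 1.18 mA.
V_CE = V_CC − I_C·R_C − I_E·R_E = 9.5 − 1.16×0.82 − 1.18×1.5 = 6.77 V.
V_CE = 6.77 V > 0.2 V confirms active-region operation.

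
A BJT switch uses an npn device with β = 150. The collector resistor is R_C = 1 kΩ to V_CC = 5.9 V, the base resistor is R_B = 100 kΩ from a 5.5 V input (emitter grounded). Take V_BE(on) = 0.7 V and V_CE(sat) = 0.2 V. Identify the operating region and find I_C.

saturation; I_C ≈ 5.7 mA

Assume active: I_B = (5.5 − 0.7)/100 = 0.048 mA, giving I_C = β·I_B = 7.2 mA.
But then V_CE = 5.9 − 7.2×1 = -1.3 V < V_CE(sat) = 0.2 V — impossible in the active region.
So the transistor is saturated. With V_CE = 0.2 V, I_C = (V_CC − 0.2)/R_C = 5.7/1 = 5.7 mA.
Check: β·I_B = 7.2 mA > I_C = 5.7 mA, confirming saturation.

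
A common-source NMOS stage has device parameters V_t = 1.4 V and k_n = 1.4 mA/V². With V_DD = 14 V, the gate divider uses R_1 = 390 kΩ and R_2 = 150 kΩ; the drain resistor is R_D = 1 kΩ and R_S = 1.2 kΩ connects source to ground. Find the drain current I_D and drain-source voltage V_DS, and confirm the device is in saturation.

V_G = V_DD·R_2/(R_1+R_2) = 14×150/540 = 3.89 V.
Assume saturation: I_D = (k_n/2)(V_GS − V_t)² with V_GS = V_G − I_D·R_S = 3.89 − 1.2·I_D.
Substituting gives 1.01·I_D² − 5.18·I_D + 4.34 = 0, with roots I_D = 1.05 or 4.09 mA.
The root I_D = 4.09 mA gives V_GS = -1.02 V ≤ V_t, so take I_D = 1.05 mA.
Then V_GS = 2.63 V and V_DS = V_DD − I_D(R_D+R_S) = 14 − 1.05×2.2 = 11.7 V.
Saturation requires V_DS ≥ V_GS − V_t = 1.23 V; 11.7 ≥ 1.23 ✓.

I_D ≈ 1.1 mA, V_DS ≈ 12 V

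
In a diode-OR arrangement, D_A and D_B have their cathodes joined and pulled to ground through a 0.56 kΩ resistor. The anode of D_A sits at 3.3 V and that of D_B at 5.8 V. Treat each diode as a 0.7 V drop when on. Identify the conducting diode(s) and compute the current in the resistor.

Only D_B conducts; I_R ≈ 9.1 mA

Assume both conduct. Then node N would need to be at both 3.3−0.7 = 2.6 V and 5.8−0.7 = 5.1 V, which is impossible.
Assume only D_B conducts: V_N = 5.8 − 0.7 = 5.1 V, so I_R = 5.1/0.56 = 9.11 mA.
Check D_A: its anode-to-cathode voltage is 3.3 − 5.1 = -1.8 V < 0.7 V, so it is off. The assumption is consistent.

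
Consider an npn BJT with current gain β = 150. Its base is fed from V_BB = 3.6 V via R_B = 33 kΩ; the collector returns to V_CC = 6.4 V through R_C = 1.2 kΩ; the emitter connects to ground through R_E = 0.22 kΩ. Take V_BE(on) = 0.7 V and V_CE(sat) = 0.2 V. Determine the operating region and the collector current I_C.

Assume active: I_B = (3.6 − 0.7)/(33 + 151×0.22) = 0.0438 mA, I_C = β·I_B = 6.57 mA.
Then V_CE = 6.4 − 6.57×1.2 − 6.61×0.22 = -2.94 V < 0.2 V — the active assumption fails.
Re-solve with V_CE = 0.2 V. KCL at the emitter: V_E/R_E = (V_BB−0.7−V_E)/R_B + (V_CC−0.2−V_E)/R_C, giving V_E = 0.971 V.
I_C = (V_CC − 0.2 − V_E)/R_C = (6.2 − 0.971)/1.2 = 4.36 mA.
Check: I_B = (2.9 − 0.971)/33 = 0.0584 mA, and β·I_B = 8.77 mA > I_C, confirming saturation.

saturation; I_C ≈ 4.4 mA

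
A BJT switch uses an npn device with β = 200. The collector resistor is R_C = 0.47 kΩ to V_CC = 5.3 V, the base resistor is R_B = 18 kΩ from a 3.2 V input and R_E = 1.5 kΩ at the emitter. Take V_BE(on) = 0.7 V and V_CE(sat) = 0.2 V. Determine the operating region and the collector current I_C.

active; I_C ≈ 1.6 mA

Assume active. Base-emitter loop: I_B = (V_BB − V_BE)/(R_B + (β+1)R_E) = (3.2 − 0.7)/(18 + 201×1.5) = 0.00782 mA.
I_C = β·I_B = 200×0.00782 = 1.56 mA.
V_CE = V_CC − I_C·R_C − I_E·R_E = 5.3 − 1.56×0.47 − 1.57×1.5 = 2.21 V > V_CE(sat), so the active-region assumption holds.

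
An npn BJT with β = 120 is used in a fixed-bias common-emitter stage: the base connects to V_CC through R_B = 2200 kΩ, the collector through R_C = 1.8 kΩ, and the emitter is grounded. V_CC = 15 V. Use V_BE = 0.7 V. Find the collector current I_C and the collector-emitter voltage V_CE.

I_C ≈ 0.78 mA, V_CE ≈ 14 V

Base loop: V_CC = I_B·R_B + V_BE, so I_B = (15 − 0.7)/2200 kΩ = 0.0065 mA.
In the active region I_C = β·I_B = 120 × 0.0065 = 0.78 mA.
Collector loop: V_CE = V_CC − I_C·R_C = 15 − 0.78×1.8 = 13.6 V.
Since V_CE = 13.6 V > V_CE(sat) ≈ 0.2 V, the transistor is in the active region as assumed.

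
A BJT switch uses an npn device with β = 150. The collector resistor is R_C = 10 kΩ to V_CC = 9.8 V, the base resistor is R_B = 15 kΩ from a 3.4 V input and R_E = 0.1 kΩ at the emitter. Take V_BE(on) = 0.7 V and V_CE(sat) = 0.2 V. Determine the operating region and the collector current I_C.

saturation; I_C ≈ 0.95 mA

Assume active: I_B = (3.4 − 0.7)/(15 + 151×0.1) = 0.0897 mA, I_C = β·I_B = 13.5 mA.
Then V_CE = 9.8 − 13.5×10 − 13.5×0.1 = -126 V < 0.2 V — the active assumption fails.
Re-solve with V_CE = 0.2 V. KCL at the emitter: V_E/R_E = (V_BB−0.7−V_E)/R_B + (V_CC−0.2−V_E)/R_C, giving V_E = 0.112 V.
I_C = (V_CC − 0.2 − V_E)/R_C = (9.6 − 0.112)/10 = 0.949 mA.
Check: I_B = (2.7 − 0.112)/15 = 0.173 mA, and β·I_B = 25.9 mA > I_C, confirming saturation.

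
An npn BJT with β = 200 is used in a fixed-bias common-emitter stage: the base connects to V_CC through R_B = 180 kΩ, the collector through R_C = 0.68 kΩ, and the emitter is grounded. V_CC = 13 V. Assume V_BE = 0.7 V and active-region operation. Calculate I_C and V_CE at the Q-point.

Base loop: V_CC = I_B·R_B + V_BE, so I_B = (13 − 0.7)/180 kΩ = 0.0683 mA.
In the active region I_C = β·I_B = 200 × 0.0683 = 13.7 mA.
Collector loop: V_CE = V_CC − I_C·R_C = 13 − 13.7×0.68 = 3.71 V.
Since V_CE = 3.71 V > V_CE(sat) ≈ 0.2 V, the transistor is in the active region as assumed.

I_C ≈ 14 mA, V_CE ≈ 3.7 V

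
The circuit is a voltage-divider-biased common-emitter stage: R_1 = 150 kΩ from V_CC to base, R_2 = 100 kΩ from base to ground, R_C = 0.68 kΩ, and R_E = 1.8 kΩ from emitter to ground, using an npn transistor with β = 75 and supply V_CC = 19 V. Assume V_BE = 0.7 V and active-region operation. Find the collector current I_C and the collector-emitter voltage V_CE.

Thevenize the base divider: V_Th = V_CC·R_2/(R_1+R_2) = 19×100/250 = 7.6 V, R_Th = R_1‖R_2 = 60 kΩ.
Base-emitter loop: V_Th = I_B·R_Th + V_BE + (β+1)I_B·R_E, so I_B = (7.6 − 0.7) / (60 + 76×1.8) = 0.0351 mA.
I_C = β·I_B = 75×0.0351 = 2.63 mA, and I_E = (β+1)I_B = 2.66 mA.
V_CE = V_CC − I_C·R_C − I_E·R_E = 19 − 2.63×0.68 − 2.66×1.8 = 12.4 V.
V_CE = 12.4 V > 0.2 V confirms active-region operation.

I_C ≈ 2.6 mA, V_CE ≈ 12 V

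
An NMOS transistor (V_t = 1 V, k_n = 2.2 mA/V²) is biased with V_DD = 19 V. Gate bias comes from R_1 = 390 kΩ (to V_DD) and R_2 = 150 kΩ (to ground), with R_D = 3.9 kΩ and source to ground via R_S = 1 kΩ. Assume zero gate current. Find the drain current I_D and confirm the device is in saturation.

V_G = V_DD·R_2/(R_1+R_2) = 19×150/540 = 5.28 V.
Assume saturation: I_D = (k_n/2)(V_GS − V_t)² with V_GS = V_G − I_D·R_S = 5.28 − 1·I_D.
Substituting gives 1.1·I_D² − 10.4·I_D + 20.1 = 0, with roots I_D = 2.71 or 6.76 mA.
The root I_D = 6.76 mA gives V_GS = -1.48 V ≤ V_t, so take I_D = 2.71 mA.
Then V_GS = 2.57 V and V_DS = V_DD − I_D(R_D+R_S) = 19 − 2.71×4.9 = 5.73 V.
Saturation requires V_DS ≥ V_GS − V_t = 1.57 V; 5.73 ≥ 1.57 ✓.

I_D ≈ 2.7 mA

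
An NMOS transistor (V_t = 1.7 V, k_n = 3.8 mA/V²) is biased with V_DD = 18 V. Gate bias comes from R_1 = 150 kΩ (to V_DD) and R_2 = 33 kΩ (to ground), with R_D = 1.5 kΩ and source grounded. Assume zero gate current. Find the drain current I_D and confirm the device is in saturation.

V_G = V_DD·R_2/(R_1+R_2) = 18×33/183 = 3.25 V. With the source grounded, V_GS = V_G = 3.25 V.
Assume saturation: I_D = (k_n/2)(V_GS − V_t)² = (3.8/2)×(3.25 − 1.7)² = 1.9×1.55² = 4.54 mA.
V_DS = V_DD − I_D·R_D = 18 − 4.54×1.5 = 11.2 V.
Saturation requires V_DS ≥ V_GS − V_t = 1.55 V; 11.2 ≥ 1.55 ✓.

I_D ≈ 4.5 mA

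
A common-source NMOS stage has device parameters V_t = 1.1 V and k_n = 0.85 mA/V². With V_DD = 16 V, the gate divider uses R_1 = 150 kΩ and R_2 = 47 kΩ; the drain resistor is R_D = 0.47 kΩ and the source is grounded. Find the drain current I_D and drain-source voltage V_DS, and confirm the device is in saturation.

V_G = V_DD·R_2/(R_1+R_2) = 16×47/197 = 3.82 V. With the source grounded, V_GS = V_G = 3.82 V.
Assume saturation: I_D = (k_n/2)(V_GS − V_t)² = (0.85/2)×(3.82 − 1.1)² = 0.425×2.72² = 3.14 mA.
V_DS = V_DD − I_D·R_D = 16 − 3.14×0.47 = 14.5 V.
Saturation requires V_DS ≥ V_GS − V_t = 2.72 V; 14.5 ≥ 2.72 ✓.

I_D ≈ 3.1 mA, V_DS ≈ 15 V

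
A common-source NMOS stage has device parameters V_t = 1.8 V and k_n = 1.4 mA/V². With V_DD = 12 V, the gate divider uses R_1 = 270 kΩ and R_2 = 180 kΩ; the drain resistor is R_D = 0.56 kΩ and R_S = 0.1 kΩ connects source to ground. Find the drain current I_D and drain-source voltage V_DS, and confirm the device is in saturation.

V_G = V_DD·R_2/(R_1+R_2) = 12×180/450 = 4.8 V.
Assume saturation: I_D = (k_n/2)(V_GS − V_t)² with V_GS = V_G − I_D·R_S = 4.8 − 0.1·I_D.
Substituting gives 0.007·I_D² − 1.42·I_D + 6.3 = 0, with roots I_D = 4.54 or 198 mA.
The root I_D = 198 mA gives V_GS = -15 V ≤ V_t, so take I_D = 4.54 mA.
Then V_GS = 4.35 V and V_DS = V_DD − I_D(R_D+R_S) = 12 − 4.54×0.66 = 9 V.
Saturation requires V_DS ≥ V_GS − V_t = 2.55 V; 9 ≥ 2.55 ✓.

I_D ≈ 4.5 mA, V_DS ≈ 9 V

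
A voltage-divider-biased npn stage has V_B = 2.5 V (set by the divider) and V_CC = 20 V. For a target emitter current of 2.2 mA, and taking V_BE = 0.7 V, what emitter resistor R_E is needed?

V_E = V_B − V_BE = 2.5 − 0.7 = 1.8 V.
R_E = V_E / I_E = 1.8 / 2.2 = 0.818 kΩ.

R_E ≈ 0.82 kΩ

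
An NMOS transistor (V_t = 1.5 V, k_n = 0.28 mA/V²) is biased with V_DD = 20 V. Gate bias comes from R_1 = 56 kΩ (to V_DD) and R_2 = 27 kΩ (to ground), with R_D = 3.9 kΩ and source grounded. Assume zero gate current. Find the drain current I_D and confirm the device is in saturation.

I_D ≈ 3.5 mA

V_G = V_DD·R_2/(R_1+R_2) = 20×27/83 = 6.51 V. With the source grounded, V_GS = V_G = 6.51 V.
Assume saturation: I_D = (k_n/2)(V_GS − V_t)² = (0.28/2)×(6.51 − 1.5)² = 0.14×5.01² = 3.51 mA.
V_DS = V_DD − I_D·R_D = 20 − 3.51×3.9 = 6.32 V.
Saturation requires V_DS ≥ V_GS − V_t = 5.01 V; 6.32 ≥ 5.01 ✓.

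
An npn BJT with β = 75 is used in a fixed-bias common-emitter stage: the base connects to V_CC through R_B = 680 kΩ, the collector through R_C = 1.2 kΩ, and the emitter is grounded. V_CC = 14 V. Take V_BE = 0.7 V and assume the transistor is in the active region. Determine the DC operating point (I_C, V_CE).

I_C ≈ 1.5 mA, V_CE ≈ 12 V

Base loop: V_CC = I_B·R_B + V_BE, so I_B = (14 − 0.7)/680 kΩ = 0.0196 mA.
In the active region I_C = β·I_B = 75 × 0.0196 = 1.47 mA.
Collector loop: V_CE = V_CC − I_C·R_C = 14 − 1.47×1.2 = 12.2 V.
Since V_CE = 12.2 V > V_CE(sat) ≈ 0.2 V, the transistor is in the active region as assumed.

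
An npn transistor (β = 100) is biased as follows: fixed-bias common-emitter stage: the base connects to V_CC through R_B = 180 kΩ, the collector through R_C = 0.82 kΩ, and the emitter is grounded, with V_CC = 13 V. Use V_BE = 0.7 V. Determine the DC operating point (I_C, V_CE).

Base loop: V_CC = I_B·R_B + V_BE, so I_B = (13 − 0.7)/180 kΩ = 0.0683 mA.
In the active region I_C = β·I_B = 100 × 0.0683 = 6.83 mA.
Collector loop: V_CE = V_CC − I_C·R_C = 13 − 6.83×0.82 = 7.4 V.
Since V_CE = 7.4 V > V_CE(sat) ≈ 0.2 V, the transistor is in the active region as assumed.

I_C ≈ 6.8 mA, V_CE ≈ 7.4 V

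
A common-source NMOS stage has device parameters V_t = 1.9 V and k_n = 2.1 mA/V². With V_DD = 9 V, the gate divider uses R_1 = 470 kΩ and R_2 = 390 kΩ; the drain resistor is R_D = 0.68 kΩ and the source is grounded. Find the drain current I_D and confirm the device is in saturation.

V_G = V_DD·R_2/(R_1+R_2) = 9×390/860 = 4.08 V. With the source grounded, V_GS = V_G = 4.08 V.
Assume saturation: I_D = (k_n/2)(V_GS − V_t)² = (2.1/2)×(4.08 − 1.9)² = 1.05×2.18² = 5 mA.
V_DS = V_DD − I_D·R_D = 9 − 5×0.68 = 5.6 V.
Saturation requires V_DS ≥ V_GS − V_t = 2.18 V; 5.6 ≥ 2.18 ✓.

I_D ≈ 5 mA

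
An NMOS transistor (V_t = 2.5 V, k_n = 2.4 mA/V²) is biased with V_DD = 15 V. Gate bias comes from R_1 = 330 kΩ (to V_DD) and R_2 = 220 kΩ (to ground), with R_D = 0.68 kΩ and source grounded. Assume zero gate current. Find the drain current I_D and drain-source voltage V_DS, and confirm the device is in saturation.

V_G = V_DD·R_2/(R_1+R_2) = 15×220/550 = 6 V. With the source grounded, V_GS = V_G = 6 V.
Assume saturation: I_D = (k_n/2)(V_GS − V_t)² = (2.4/2)×(6 − 2.5)² = 1.2×3.5² = 14.7 mA.
V_DS = V_DD − I_D·R_D = 15 − 14.7×0.68 = 5 V.
Saturation requires V_DS ≥ V_GS − V_t = 3.5 V; 5 ≥ 3.5 ✓.

I_D ≈ 15 mA, V_DS ≈ 5 V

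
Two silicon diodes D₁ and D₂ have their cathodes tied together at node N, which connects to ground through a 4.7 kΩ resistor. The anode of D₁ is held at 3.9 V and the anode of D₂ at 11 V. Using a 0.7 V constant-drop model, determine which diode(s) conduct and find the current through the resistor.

Only D₂ conducts; I_R ≈ 2.2 mA

Assume both conduct. Then node N would need to be at both 3.9−0.7 = 3.2 V and 11−0.7 = 10.3 V, which is impossible.
Assume only D₂ conducts: V_N = 11 − 0.7 = 10.3 V, so I_R = 10.3/4.7 = 2.19 mA.
Check D₁: its anode-to-cathode voltage is 3.9 − 10.3 = -6.4 V < 0.7 V, so it is off. The assumption is consistent.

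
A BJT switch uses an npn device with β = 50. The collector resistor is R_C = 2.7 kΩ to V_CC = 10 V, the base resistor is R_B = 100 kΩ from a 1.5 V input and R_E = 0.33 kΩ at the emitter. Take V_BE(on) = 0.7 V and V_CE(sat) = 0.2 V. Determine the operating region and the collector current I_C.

Assume active. Base-emitter loop: I_B = (V_BB − V_BE)/(R_B + (β+1)R_E) = (1.5 − 0.7)/(100 + 51×0.33) = 0.00685 mA.
I_C = β·I_B = 50×0.00685 = 0.342 mA.
V_CE = V_CC − I_C·R_C − I_E·R_E = 10 − 0.342×2.7 − 0.349×0.33 = 8.96 V > V_CE(sat), so the active-region assumption holds.

active; I_C ≈ 0.34 mA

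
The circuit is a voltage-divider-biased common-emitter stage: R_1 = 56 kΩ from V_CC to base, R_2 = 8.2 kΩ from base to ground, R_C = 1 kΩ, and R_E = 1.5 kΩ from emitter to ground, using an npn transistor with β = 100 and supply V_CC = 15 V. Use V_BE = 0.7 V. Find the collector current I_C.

Thevenize the base divider: V_Th = V_CC·R_2/(R_1+R_2) = 15×8.2/64.2 = 1.92 V, R_Th = R_1‖R_2 = 7.15 kΩ.
Base-emitter loop: V_Th = I_B·R_Th + V_BE + (β+1)I_B·R_E, so I_B = (1.92 − 0.7) / (7.15 + 101×1.5) = 0.00766 mA.
I_C = β·I_B = 100×0.00766 = 0.766 mA, and I_E = (β+1)I_B = 0.774 mA.
V_CE = V_CC − I_C·R_C − I_E·R_E = 15 − 0.766×1 − 0.774×1.5 = 13.1 V.
V_CE = 13.1 V > 0.2 V confirms active-region operation.

I_C ≈ 0.77 mA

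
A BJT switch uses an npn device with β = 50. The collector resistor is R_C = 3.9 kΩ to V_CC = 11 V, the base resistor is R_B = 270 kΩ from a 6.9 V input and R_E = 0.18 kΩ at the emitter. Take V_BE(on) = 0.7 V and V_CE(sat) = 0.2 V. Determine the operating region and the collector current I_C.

active; I_C ≈ 1.1 mA

Assume active. Base-emitter loop: I_B = (V_BB − V_BE)/(R_B + (β+1)R_E) = (6.9 − 0.7)/(270 + 51×0.18) = 0.0222 mA.
I_C = β·I_B = 50×0.0222 = 1.11 mA.
V_CE = V_CC − I_C·R_C − I_E·R_E = 11 − 1.11×3.9 − 1.13×0.18 = 6.47 V > V_CE(sat), so the active-region assumption holds.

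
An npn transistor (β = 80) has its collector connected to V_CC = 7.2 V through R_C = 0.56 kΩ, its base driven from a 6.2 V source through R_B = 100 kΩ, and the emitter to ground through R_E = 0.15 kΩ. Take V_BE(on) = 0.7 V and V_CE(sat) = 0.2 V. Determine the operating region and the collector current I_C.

Assume active. Base-emitter loop: I_B = (V_BB − V_BE)/(R_B + (β+1)R_E) = (6.2 − 0.7)/(100 + 81×0.15) = 0.049 mA.
I_C = β·I_B = 80×0.049 = 3.92 mA.
V_CE = V_CC − I_C·R_C − I_E·R_E = 7.2 − 3.92×0.56 − 3.97×0.15 = 4.41 V > V_CE(sat), so the active-region assumption holds.

active; I_C ≈ 3.9 mA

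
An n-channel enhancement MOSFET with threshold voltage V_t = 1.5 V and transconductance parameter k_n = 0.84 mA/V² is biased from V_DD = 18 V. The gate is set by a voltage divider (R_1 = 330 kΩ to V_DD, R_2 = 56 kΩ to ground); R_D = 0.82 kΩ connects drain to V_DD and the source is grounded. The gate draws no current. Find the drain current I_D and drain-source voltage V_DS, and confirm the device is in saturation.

V_G = V_DD·R_2/(R_1+R_2) = 18×56/386 = 2.61 V. With the source grounded, V_GS = V_G = 2.61 V.
Assume saturation: I_D = (k_n/2)(V_GS − V_t)² = (0.84/2)×(2.61 − 1.5)² = 0.42×1.11² = 0.519 mA.
V_DS = V_DD − I_D·R_D = 18 − 0.519×0.82 = 17.6 V.
Saturation requires V_DS ≥ V_GS − V_t = 1.11 V; 17.6 ≥ 1.11 ✓.

I_D ≈ 0.52 mA, V_DS ≈ 18 V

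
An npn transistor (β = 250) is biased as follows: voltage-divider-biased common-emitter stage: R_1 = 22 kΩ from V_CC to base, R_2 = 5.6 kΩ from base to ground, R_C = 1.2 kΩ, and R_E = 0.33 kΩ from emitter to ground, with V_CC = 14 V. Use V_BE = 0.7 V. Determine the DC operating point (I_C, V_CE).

I_C ≈ 6.1 mA, V_CE ≈ 4.6 V

Thevenize the base divider: V_Th = V_CC·R_2/(R_1+R_2) = 14×5.6/27.6 = 2.84 V, R_Th = R_1‖R_2 = 4.46 kΩ.
Base-emitter loop: V_Th = I_B·R_Th + V_BE + (β+1)I_B·R_E, so I_B = (2.84 − 0.7) / (4.46 + 251×0.33) = 0.0245 mA.
I_C = β·I_B = 250×0.0245 = 6.13 mA, and I_E = (β+1)I_B = 6.15 mA.
V_CE = V_CC − I_C·R_C − I_E·R_E = 14 − 6.13×1.2 − 6.15×0.33 = 4.61 V.
V_CE = 4.61 V > 0.2 V confirms active-region operation.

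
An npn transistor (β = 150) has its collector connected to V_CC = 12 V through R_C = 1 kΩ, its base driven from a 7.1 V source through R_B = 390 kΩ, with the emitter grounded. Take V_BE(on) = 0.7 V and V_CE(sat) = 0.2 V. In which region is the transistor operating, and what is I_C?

active; I_C ≈ 2.5 mA

Assume active. Base-emitter loop: I_B = (V_BB − V_BE)/R_B = (7.1 − 0.7)/390 = 0.0164 mA.
I_C = β·I_B = 150×0.0164 = 2.46 mA.
V_CE = V_CC − I_C·R_C = 12 − 2.46×1 = 9.54 V > V_CE(sat), so the active-region assumption holds.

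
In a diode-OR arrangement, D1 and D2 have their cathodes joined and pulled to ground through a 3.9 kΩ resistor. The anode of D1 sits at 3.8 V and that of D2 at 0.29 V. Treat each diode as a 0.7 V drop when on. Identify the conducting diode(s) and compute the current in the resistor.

Assume both conduct. Then node N would need to be at both 3.8−0.7 = 3.1 V and 0.29−0.7 = -0.41 V, which is impossible.
Assume only D1 conducts: V_N = 3.8 − 0.7 = 3.1 V, so I_R = 3.1/3.9 = 0.795 mA.
Check D2: its anode-to-cathode voltage is 0.29 − 3.1 = -2.81 V < 0.7 V, so it is off. The assumption is consistent.

Only D1 conducts; I_R ≈ 0.79 mA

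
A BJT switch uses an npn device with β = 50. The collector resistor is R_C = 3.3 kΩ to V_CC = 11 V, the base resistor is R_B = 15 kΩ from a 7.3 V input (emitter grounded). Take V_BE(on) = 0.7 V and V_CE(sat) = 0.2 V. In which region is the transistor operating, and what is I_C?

saturation; I_C ≈ 3.3 mA

Assume active: I_B = (7.3 − 0.7)/15 = 0.44 mA, giving I_C = β·I_B = 22 mA.
But then V_CE = 11 − 22×3.3 = -61.6 V < V_CE(sat) = 0.2 V — impossible in the active region.
So the transistor is saturated. With V_CE = 0.2 V, I_C = (V_CC − 0.2)/R_C = 10.8/3.3 = 3.27 mA.
Check: β·I_B = 22 mA > I_C = 3.27 mA, confirming saturation.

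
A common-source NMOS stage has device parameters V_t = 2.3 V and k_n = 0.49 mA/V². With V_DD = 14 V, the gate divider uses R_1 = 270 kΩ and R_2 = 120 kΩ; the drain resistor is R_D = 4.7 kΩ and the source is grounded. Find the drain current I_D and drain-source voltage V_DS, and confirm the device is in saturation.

I_D ≈ 0.99 mA, V_DS ≈ 9.4 V

V_G = V_DD·R_2/(R_1+R_2) = 14×120/390 = 4.31 V. With the source grounded, V_GS = V_G = 4.31 V.
Assume saturation: I_D = (k_n/2)(V_GS − V_t)² = (0.49/2)×(4.31 − 2.3)² = 0.245×2.01² = 0.988 mA.
V_DS = V_DD − I_D·R_D = 14 − 0.988×4.7 = 9.36 V.
Saturation requires V_DS ≥ V_GS − V_t = 2.01 V; 9.36 ≥ 2.01 ✓.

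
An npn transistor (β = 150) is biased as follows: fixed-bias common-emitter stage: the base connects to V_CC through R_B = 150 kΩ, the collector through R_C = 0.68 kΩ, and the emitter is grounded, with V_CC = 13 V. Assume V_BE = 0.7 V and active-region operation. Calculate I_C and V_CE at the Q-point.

I_C ≈ 12 mA, V_CE ≈ 4.6 V

Base loop: V_CC = I_B·R_B + V_BE, so I_B = (13 − 0.7)/150 kΩ = 0.082 mA.
In the active region I_C = β·I_B = 150 × 0.082 = 12.3 mA.
Collector loop: V_CE = V_CC − I_C·R_C = 13 − 12.3×0.68 = 4.64 V.
Since V_CE = 4.64 V > V_CE(sat) ≈ 0.2 V, the transistor is in the active region as assumed.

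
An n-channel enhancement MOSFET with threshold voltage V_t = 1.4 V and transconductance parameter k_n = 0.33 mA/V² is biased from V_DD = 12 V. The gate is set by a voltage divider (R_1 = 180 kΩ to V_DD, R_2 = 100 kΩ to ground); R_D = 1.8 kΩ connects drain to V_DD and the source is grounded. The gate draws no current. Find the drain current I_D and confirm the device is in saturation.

V_G = V_DD·R_2/(R_1+R_2) = 12×100/280 = 4.29 V. With the source grounded, V_GS = V_G = 4.29 V.
Assume saturation: I_D = (k_n/2)(V_GS − V_t)² = (0.33/2)×(4.29 − 1.4)² = 0.165×2.89² = 1.37 mA.
V_DS = V_DD − I_D·R_D = 12 − 1.37×1.8 = 9.53 V.
Saturation requires V_DS ≥ V_GS − V_t = 2.89 V; 9.53 ≥ 2.89 ✓.

I_D ≈ 1.4 mA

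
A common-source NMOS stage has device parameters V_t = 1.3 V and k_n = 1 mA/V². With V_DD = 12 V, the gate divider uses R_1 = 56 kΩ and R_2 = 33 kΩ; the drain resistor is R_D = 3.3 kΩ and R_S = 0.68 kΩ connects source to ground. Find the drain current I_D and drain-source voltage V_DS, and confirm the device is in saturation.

I_D ≈ 1.8 mA, V_DS ≈ 4.7 V

V_G = V_DD·R_2/(R_1+R_2) = 12×33/89 = 4.45 V.
Assume saturation: I_D = (k_n/2)(V_GS − V_t)² with V_GS = V_G − I_D·R_S = 4.45 − 0.68·I_D.
Substituting gives 0.231·I_D² − 3.14·I_D + 4.96 = 0, with roots I_D = 1.82 or 11.8 mA.
The root I_D = 11.8 mA gives V_GS = -3.55 V ≤ V_t, so take I_D = 1.82 mA.
Then V_GS = 3.21 V and V_DS = V_DD − I_D(R_D+R_S) = 12 − 1.82×3.98 = 4.74 V.
Saturation requires V_DS ≥ V_GS − V_t = 1.91 V; 4.74 ≥ 1.91 ✓.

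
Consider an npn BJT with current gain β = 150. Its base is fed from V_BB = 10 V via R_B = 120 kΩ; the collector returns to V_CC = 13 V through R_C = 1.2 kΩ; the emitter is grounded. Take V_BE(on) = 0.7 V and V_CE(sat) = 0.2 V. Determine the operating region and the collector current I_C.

Assume active: I_B = (10 − 0.7)/120 = 0.0775 mA, giving I_C = β·I_B = 11.6 mA.
But then V_CE = 13 − 11.6×1.2 = -0.95 V < V_CE(sat) = 0.2 V — impossible in the active region.
So the transistor is saturated. With V_CE = 0.2 V, I_C = (V_CC − 0.2)/R_C = 12.8/1.2 = 10.7 mA.
Check: β·I_B = 11.6 mA > I_C = 10.7 mA, confirming saturation.

saturation; I_C ≈ 11 mA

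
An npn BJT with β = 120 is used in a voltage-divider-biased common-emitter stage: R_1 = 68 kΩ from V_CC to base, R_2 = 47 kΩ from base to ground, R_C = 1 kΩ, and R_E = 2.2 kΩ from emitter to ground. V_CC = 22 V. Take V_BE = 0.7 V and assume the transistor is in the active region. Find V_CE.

Thevenize the base divider: V_Th = V_CC·R_2/(R_1+R_2) = 22×47/115 = 8.99 V, R_Th = R_1‖R_2 = 27.8 kΩ.
Base-emitter loop: V_Th = I_B·R_Th + V_BE + (β+1)I_B·R_E, so I_B = (8.99 − 0.7) / (27.8 + 121×2.2) = 0.0282 mA.
I_C = β·I_B = 120×0.0282 = 3.38 mA, and I_E = (β+1)I_B = 3.41 mA.
V_CE = V_CC − I_C·R_C − I_E·R_E = 22 − 3.38×1 − 3.41×2.2 = 11.1 V.
V_CE = 11.1 V > 0.2 V confirms active-region operation.

V_CE ≈ 11 V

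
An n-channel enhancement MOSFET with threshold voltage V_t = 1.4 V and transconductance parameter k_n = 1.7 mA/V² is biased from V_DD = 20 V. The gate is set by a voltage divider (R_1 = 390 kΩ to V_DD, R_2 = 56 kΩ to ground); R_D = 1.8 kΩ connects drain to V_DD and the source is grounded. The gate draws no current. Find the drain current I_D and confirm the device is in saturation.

I_D ≈ 1 mA

V_G = V_DD·R_2/(R_1+R_2) = 20×56/446 = 2.51 V. With the source grounded, V_GS = V_G = 2.51 V.
Assume saturation: I_D = (k_n/2)(V_GS − V_t)² = (1.7/2)×(2.51 − 1.4)² = 0.85×1.11² = 1.05 mA.
V_DS = V_DD − I_D·R_D = 20 − 1.05×1.8 = 18.1 V.
Saturation requires V_DS ≥ V_GS − V_t = 1.11 V; 18.1 ≥ 1.11 ✓.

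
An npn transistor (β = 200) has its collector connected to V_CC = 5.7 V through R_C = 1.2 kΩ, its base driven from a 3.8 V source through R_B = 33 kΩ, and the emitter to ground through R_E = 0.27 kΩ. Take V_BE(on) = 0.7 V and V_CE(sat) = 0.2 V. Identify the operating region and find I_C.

saturation; I_C ≈ 3.7 mA

Assume active: I_B = (3.8 − 0.7)/(33 + 201×0.27) = 0.0355 mA, I_C = β·I_B = 7.1 mA.
Then V_CE = 5.7 − 7.1×1.2 − 7.14×0.27 = -4.75 V < 0.2 V — the active assumption fails.
Re-solve with V_CE = 0.2 V. KCL at the emitter: V_E/R_E = (V_BB−0.7−V_E)/R_B + (V_CC−0.2−V_E)/R_C, giving V_E = 1.02 V.
I_C = (V_CC − 0.2 − V_E)/R_C = (5.5 − 1.02)/1.2 = 3.73 mA.
Check: I_B = (3.1 − 1.02)/33 = 0.0629 mA, and β·I_B = 12.6 mA > I_C, confirming saturation.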